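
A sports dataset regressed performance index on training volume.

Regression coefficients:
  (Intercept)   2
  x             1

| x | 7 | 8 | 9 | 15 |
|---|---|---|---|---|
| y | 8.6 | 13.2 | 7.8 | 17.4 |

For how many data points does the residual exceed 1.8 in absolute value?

2

x=7: ŷ = 2 + 7 = 9; r = 8.6 − 9 = -0.4
x=8: ŷ = 2 + 8 = 10; r = 13.2 − 10 = 3.2
x=9: ŷ = 2 + 9 = 11; r = 7.8 − 11 = -3.2
x=15: ŷ = 2 + 15 = 17; r = 17.4 − 17 = 0.4
|r| > 1.8: x=8 (|r|=3.2), x=9 (|r|=3.2) → 2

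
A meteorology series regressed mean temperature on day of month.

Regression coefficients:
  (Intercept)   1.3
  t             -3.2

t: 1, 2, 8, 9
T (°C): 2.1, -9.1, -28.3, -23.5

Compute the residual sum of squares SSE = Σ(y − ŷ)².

SSE = 64

t=1: T̂ = 1.3 − 3.2·1 = -1.9; e = 2.1 − (-1.9) = 4
t=2: T̂ = 1.3 − 3.2·2 = -5.1; e = -9.1 − (-5.1) = -4
t=8: T̂ = 1.3 − 3.2·8 = -24.3; e = -28.3 − (-24.3) = -4
t=9: T̂ = 1.3 − 3.2·9 = -27.5; e = -23.5 − (-27.5) = 4
SSE = 16 + 16 + 16 + 16 = 64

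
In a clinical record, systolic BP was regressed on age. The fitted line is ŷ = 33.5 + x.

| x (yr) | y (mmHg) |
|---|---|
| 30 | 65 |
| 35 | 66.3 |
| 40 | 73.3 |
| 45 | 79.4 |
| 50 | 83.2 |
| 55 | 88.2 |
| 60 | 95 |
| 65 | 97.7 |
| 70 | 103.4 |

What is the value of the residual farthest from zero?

e = -2.2

x=30: ŷ = 33.5 + 30 = 63.5; e = 65 − 63.5 = 1.5
x=35: ŷ = 33.5 + 35 = 68.5; e = 66.3 − 68.5 = -2.2
x=40: ŷ = 33.5 + 40 = 73.5; e = 73.3 − 73.5 = -0.2
x=45: ŷ = 33.5 + 45 = 78.5; e = 79.4 − 78.5 = 0.9
x=50: ŷ = 33.5 + 50 = 83.5; e = 83.2 − 83.5 = -0.3
x=55: ŷ = 33.5 + 55 = 88.5; e = 88.2 − 88.5 = -0.3
x=60: ŷ = 33.5 + 60 = 93.5; e = 95 − 93.5 = 1.5
x=65: ŷ = 33.5 + 65 = 98.5; e = 97.7 − 98.5 = -0.8
x=70: ŷ = 33.5 + 70 = 103.5; e = 103.4 − 103.5 = -0.1
Largest |e| is 2.2 at x = 35, residual -2.2.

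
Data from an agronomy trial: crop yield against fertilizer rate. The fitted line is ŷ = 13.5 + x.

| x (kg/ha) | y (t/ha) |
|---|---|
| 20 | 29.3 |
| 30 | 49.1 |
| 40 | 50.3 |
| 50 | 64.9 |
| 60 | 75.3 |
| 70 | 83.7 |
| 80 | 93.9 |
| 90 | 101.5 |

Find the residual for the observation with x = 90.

e = -2

ŷ = 13.5 + 90 = 103.5
e = 101.5 − 103.5 = -2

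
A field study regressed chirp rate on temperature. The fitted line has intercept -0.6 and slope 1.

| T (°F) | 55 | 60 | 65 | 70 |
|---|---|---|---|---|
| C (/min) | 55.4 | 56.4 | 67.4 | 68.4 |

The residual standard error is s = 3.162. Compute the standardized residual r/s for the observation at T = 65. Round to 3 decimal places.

Ĉ = -0.6 + 65 = 64.4
r = 67.4 − 64.4 = 3
r/s = 3 / 3.162 = 0.949

0.949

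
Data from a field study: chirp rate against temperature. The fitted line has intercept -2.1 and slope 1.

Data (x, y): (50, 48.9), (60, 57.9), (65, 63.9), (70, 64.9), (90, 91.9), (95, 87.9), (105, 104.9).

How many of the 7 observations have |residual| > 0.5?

6

x=50: ŷ = -2.1 + 50 = 47.9; r = 48.9 − 47.9 = 1
x=60: ŷ = -2.1 + 60 = 57.9; r = 57.9 − 57.9 = 0
x=65: ŷ = -2.1 + 65 = 62.9; r = 63.9 − 62.9 = 1
x=70: ŷ = -2.1 + 70 = 67.9; r = 64.9 − 67.9 = -3
x=90: ŷ = -2.1 + 90 = 87.9; r = 91.9 − 87.9 = 4
x=95: ŷ = -2.1 + 95 = 92.9; r = 87.9 − 92.9 = -5
x=105: ŷ = -2.1 + 105 = 102.9; r = 104.9 − 102.9 = 2
|r| > 0.5: x=50 (|r|=1), x=65 (|r|=1), x=70 (|r|=3), x=90 (|r|=4), x=95 (|r|=5), x=105 (|r|=2) → 6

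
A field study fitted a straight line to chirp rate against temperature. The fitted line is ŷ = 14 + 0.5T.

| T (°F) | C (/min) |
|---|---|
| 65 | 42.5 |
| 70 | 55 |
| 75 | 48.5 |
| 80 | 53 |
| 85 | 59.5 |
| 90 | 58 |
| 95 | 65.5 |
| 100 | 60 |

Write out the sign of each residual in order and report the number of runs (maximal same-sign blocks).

7 runs

T=65: ŷ = 14 + 0.5·65 = 46.5; r = 42.5 − 46.5 = -4
T=70: ŷ = 14 + 0.5·70 = 49; r = 55 − 49 = 6
T=75: ŷ = 14 + 0.5·75 = 51.5; r = 48.5 − 51.5 = -3
T=80: ŷ = 14 + 0.5·80 = 54; r = 53 − 54 = -1
T=85: ŷ = 14 + 0.5·85 = 56.5; r = 59.5 − 56.5 = 3
T=90: ŷ = 14 + 0.5·90 = 59; r = 58 − 59 = -1
T=95: ŷ = 14 + 0.5·95 = 61.5; r = 65.5 − 61.5 = 4
T=100: ŷ = 14 + 0.5·100 = 64; r = 60 − 64 = -4
Signs: − + − − + − + −
Runs: −×1, +×1, −×2, +×1, −×1, +×1, −×1 → 7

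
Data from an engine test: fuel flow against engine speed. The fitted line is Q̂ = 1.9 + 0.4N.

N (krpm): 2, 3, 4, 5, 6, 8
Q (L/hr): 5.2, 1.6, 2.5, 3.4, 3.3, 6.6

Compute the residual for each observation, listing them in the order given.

N=2: Q̂ = 1.9 + 0.4·2 = 2.7; r = 5.2 − 2.7 = 2.5
N=3: Q̂ = 1.9 + 0.4·3 = 3.1; r = 1.6 − 3.1 = -1.5
N=4: Q̂ = 1.9 + 0.4·4 = 3.5; r = 2.5 − 3.5 = -1
N=5: Q̂ = 1.9 + 0.4·5 = 3.9; r = 3.4 − 3.9 = -0.5
N=6: Q̂ = 1.9 + 0.4·6 = 4.3; r = 3.3 − 4.3 = -1
N=8: Q̂ = 1.9 + 0.4·8 = 5.1; r = 6.6 − 5.1 = 1.5

2.5, -1.5, -1, -0.5, -1, 1.5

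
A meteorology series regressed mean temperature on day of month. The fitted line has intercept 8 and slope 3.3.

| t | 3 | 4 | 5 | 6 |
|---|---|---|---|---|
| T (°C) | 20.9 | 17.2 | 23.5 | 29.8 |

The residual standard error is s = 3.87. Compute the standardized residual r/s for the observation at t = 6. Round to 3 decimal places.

T̂ = 8 + 3.3·6 = 27.8
r = 29.8 − 27.8 = 2
r/s = 2 / 3.87 = 0.517

0.517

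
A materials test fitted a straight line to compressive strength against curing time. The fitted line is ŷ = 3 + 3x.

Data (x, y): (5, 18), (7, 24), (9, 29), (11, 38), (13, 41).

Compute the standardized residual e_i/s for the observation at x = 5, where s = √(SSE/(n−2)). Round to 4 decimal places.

x=5: ŷ = 3 + 3·5 = 18; e = 18 − 18 = 0
x=7: ŷ = 3 + 3·7 = 24; e = 24 − 24 = 0
x=9: ŷ = 3 + 3·9 = 30; e = 29 − 30 = -1
x=11: ŷ = 3 + 3·11 = 36; e = 38 − 36 = 2
x=13: ŷ = 3 + 3·13 = 42; e = 41 − 42 = -1
SSE = 0 + 0 + 1 + 4 + 1 = 6
s = √(6/3) = 1.41421
e/s = 0 / 1.41421 = 0.0000

0.0000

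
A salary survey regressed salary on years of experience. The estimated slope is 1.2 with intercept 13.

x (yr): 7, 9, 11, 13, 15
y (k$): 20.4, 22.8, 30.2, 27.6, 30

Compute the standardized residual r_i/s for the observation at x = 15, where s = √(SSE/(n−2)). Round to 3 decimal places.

-0.387

x=7: ŷ = 13 + 1.2·7 = 21.4; r = 20.4 − 21.4 = -1
x=9: ŷ = 13 + 1.2·9 = 23.8; r = 22.8 − 23.8 = -1
x=11: ŷ = 13 + 1.2·11 = 26.2; r = 30.2 − 26.2 = 4
x=13: ŷ = 13 + 1.2·13 = 28.6; r = 27.6 − 28.6 = -1
x=15: ŷ = 13 + 1.2·15 = 31; r = 30 − 31 = -1
SSE = 1 + 1 + 16 + 1 + 1 = 20
s = √(20/3) = 2.58199
r/s = -1 / 2.58199 = -0.387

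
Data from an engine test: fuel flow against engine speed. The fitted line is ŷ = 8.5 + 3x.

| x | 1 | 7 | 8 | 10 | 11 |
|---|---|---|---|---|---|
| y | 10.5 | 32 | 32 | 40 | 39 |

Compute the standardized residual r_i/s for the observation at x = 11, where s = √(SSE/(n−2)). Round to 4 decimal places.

x=1: ŷ = 8.5 + 3·1 = 11.5; r = 10.5 − 11.5 = -1
x=7: ŷ = 8.5 + 3·7 = 29.5; r = 32 − 29.5 = 2.5
x=8: ŷ = 8.5 + 3·8 = 32.5; r = 32 − 32.5 = -0.5
x=10: ŷ = 8.5 + 3·10 = 38.5; r = 40 − 38.5 = 1.5
x=11: ŷ = 8.5 + 3·11 = 41.5; r = 39 − 41.5 = -2.5
SSE = 1 + 6.25 + 0.25 + 2.25 + 6.25 = 16
s = √(16/3) = 2.3094
r/s = -2.5 / 2.3094 = -1.0825

-1.0825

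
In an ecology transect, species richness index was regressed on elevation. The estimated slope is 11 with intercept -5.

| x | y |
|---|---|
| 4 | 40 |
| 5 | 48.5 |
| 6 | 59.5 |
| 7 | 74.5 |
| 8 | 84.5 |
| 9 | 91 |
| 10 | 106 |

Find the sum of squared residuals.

x=4: ŷ = -5 + 11·4 = 39; e = 40 − 39 = 1
x=5: ŷ = -5 + 11·5 = 50; e = 48.5 − 50 = -1.5
x=6: ŷ = -5 + 11·6 = 61; e = 59.5 − 61 = -1.5
x=7: ŷ = -5 + 11·7 = 72; e = 74.5 − 72 = 2.5
x=8: ŷ = -5 + 11·8 = 83; e = 84.5 − 83 = 1.5
x=9: ŷ = -5 + 11·9 = 94; e = 91 − 94 = -3
x=10: ŷ = -5 + 11·10 = 105; e = 106 − 105 = 1
SSE = 1 + 2.25 + 2.25 + 6.25 + 2.25 + 9 + 1 = 24

SSE = 24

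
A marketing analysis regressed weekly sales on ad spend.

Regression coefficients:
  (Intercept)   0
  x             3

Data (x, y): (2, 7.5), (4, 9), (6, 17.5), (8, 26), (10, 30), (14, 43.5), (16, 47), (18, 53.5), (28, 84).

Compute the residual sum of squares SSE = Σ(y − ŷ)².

SSE = 19

x=2: ŷ = 3·2 = 6; e = 7.5 − 6 = 1.5
x=4: ŷ = 3·4 = 12; e = 9 − 12 = -3
x=6: ŷ = 3·6 = 18; e = 17.5 − 18 = -0.5
x=8: ŷ = 3·8 = 24; e = 26 − 24 = 2
x=10: ŷ = 3·10 = 30; e = 30 − 30 = 0
x=14: ŷ = 3·14 = 42; e = 43.5 − 42 = 1.5
x=16: ŷ = 3·16 = 48; e = 47 − 48 = -1
x=18: ŷ = 3·18 = 54; e = 53.5 − 54 = -0.5
x=28: ŷ = 3·28 = 84; e = 84 − 84 = 0
SSE = 2.25 + 9 + 0.25 + 4 + 0 + 2.25 + 1 + 0.25 + 0 = 19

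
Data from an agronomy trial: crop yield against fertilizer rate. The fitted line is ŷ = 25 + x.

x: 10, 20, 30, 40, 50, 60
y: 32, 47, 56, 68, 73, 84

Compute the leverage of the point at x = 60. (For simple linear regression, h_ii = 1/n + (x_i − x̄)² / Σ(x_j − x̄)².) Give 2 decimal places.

h = 0.52

x̄ = (10 + 20 + 30 + 40 + 50 + 60)/6 = 35
Σ(x − x̄)² = 625 + 225 + 25 + 25 + 225 + 625 = 1750
h = 1/6 + (25)²/1750 = 0.166667 + 0.357143 = 0.52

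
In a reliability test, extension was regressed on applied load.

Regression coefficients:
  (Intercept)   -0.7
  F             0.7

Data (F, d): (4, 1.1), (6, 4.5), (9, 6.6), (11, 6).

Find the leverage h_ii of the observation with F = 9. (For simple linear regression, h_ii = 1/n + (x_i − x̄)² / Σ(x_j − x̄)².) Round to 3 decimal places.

F̄ = (4 + 6 + 9 + 11)/4 = 7.5
Σ(F − F̄)² = 12.25 + 2.25 + 2.25 + 12.25 = 29
h = 1/4 + (1.5)²/29 = 0.25 + 0.0775862 = 0.328

h = 0.328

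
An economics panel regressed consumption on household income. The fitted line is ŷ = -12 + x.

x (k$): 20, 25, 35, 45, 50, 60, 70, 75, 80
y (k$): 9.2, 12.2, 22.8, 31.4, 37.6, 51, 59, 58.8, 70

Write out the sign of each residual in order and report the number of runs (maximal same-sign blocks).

5 runs

x=20: ŷ = -12 + 20 = 8; e = 9.2 − 8 = 1.2
x=25: ŷ = -12 + 25 = 13; e = 12.2 − 13 = -0.8
x=35: ŷ = -12 + 35 = 23; e = 22.8 − 23 = -0.2
x=45: ŷ = -12 + 45 = 33; e = 31.4 − 33 = -1.6
x=50: ŷ = -12 + 50 = 38; e = 37.6 − 38 = -0.4
x=60: ŷ = -12 + 60 = 48; e = 51 − 48 = 3
x=70: ŷ = -12 + 70 = 58; e = 59 − 58 = 1
x=75: ŷ = -12 + 75 = 63; e = 58.8 − 63 = -4.2
x=80: ŷ = -12 + 80 = 68; e = 70 − 68 = 2
Signs: + − − − − + + − +
Runs: +×1, −×4, +×2, −×1, +×1 → 5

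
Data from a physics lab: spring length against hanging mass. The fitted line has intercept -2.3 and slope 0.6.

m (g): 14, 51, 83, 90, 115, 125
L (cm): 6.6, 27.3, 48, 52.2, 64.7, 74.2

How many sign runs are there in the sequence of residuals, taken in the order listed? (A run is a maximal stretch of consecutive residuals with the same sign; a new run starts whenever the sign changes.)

5 runs

m=14: L̂ = -2.3 + 0.6·14 = 6.1; e = 6.6 − 6.1 = 0.5
m=51: L̂ = -2.3 + 0.6·51 = 28.3; e = 27.3 − 28.3 = -1
m=83: L̂ = -2.3 + 0.6·83 = 47.5; e = 48 − 47.5 = 0.5
m=90: L̂ = -2.3 + 0.6·90 = 51.7; e = 52.2 − 51.7 = 0.5
m=115: L̂ = -2.3 + 0.6·115 = 66.7; e = 64.7 − 66.7 = -2
m=125: L̂ = -2.3 + 0.6·125 = 72.7; e = 74.2 − 72.7 = 1.5
Signs: + − + + − +
Runs: +×1, −×1, +×2, −×1, +×1 → 5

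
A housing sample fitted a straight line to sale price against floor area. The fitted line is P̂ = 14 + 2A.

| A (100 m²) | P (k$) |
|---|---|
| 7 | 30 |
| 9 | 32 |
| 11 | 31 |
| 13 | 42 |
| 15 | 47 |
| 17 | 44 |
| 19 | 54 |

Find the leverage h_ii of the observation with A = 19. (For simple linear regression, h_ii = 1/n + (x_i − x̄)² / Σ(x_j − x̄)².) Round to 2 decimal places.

h = 0.46

Ā = (7 + 9 + 11 + 13 + 15 + 17 + 19)/7 = 13
Σ(A − Ā)² = 36 + 16 + 4 + 0 + 4 + 16 + 36 = 112
h = 1/7 + (6)²/112 = 0.142857 + 0.321429 = 0.46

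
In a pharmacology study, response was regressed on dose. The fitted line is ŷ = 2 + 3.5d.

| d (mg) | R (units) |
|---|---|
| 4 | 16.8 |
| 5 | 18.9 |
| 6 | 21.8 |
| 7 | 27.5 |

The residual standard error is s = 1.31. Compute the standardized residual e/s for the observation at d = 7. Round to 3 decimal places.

0.763

ŷ = 2 + 3.5·7 = 26.5
e = 27.5 − 26.5 = 1
e/s = 1 / 1.31 = 0.763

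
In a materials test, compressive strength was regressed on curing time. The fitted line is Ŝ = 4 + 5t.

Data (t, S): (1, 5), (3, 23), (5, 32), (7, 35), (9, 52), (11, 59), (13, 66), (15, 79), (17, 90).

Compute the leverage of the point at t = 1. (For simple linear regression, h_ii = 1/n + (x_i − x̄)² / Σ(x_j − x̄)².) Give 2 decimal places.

h = 0.38

t̄ = (1 + 3 + 5 + 7 + 9 + 11 + 13 + 15 + 17)/9 = 9
Σ(t − t̄)² = 64 + 36 + 16 + 4 + 0 + 4 + 16 + 36 + 64 = 240
h = 1/9 + (-8)²/240 = 0.111111 + 0.266667 = 0.38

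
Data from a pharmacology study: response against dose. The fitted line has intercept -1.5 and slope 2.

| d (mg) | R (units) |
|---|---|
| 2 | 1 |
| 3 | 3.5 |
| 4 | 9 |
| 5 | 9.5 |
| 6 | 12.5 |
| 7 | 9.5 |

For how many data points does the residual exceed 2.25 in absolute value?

d=2: R̂ = -1.5 + 2·2 = 2.5; e = 1 − 2.5 = -1.5
d=3: R̂ = -1.5 + 2·3 = 4.5; e = 3.5 − 4.5 = -1
d=4: R̂ = -1.5 + 2·4 = 6.5; e = 9 − 6.5 = 2.5
d=5: R̂ = -1.5 + 2·5 = 8.5; e = 9.5 − 8.5 = 1
d=6: R̂ = -1.5 + 2·6 = 10.5; e = 12.5 − 10.5 = 2
d=7: R̂ = -1.5 + 2·7 = 12.5; e = 9.5 − 12.5 = -3
|e| > 2.25: d=4 (|e|=2.5), d=7 (|e|=3) → 2

2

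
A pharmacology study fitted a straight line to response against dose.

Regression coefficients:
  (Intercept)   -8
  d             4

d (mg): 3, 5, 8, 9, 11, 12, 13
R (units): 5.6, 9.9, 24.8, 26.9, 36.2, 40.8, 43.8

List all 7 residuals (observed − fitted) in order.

d=3: R̂ = -8 + 4·3 = 4; e = 5.6 − 4 = 1.6
d=5: R̂ = -8 + 4·5 = 12; e = 9.9 − 12 = -2.1
d=8: R̂ = -8 + 4·8 = 24; e = 24.8 − 24 = 0.8
d=9: R̂ = -8 + 4·9 = 28; e = 26.9 − 28 = -1.1
d=11: R̂ = -8 + 4·11 = 36; e = 36.2 − 36 = 0.2
d=12: R̂ = -8 + 4·12 = 40; e = 40.8 − 40 = 0.8
d=13: R̂ = -8 + 4·13 = 44; e = 43.8 − 44 = -0.2

1.6, -2.1, 0.8, -1.1, 0.2, 0.8, -0.2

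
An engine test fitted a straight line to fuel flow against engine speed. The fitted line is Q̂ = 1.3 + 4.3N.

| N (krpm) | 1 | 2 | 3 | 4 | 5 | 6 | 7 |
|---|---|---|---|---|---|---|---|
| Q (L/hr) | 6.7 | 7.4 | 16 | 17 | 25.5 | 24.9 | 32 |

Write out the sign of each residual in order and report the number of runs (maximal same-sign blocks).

7 runs

N=1: Q̂ = 1.3 + 4.3·1 = 5.6; r = 6.7 − 5.6 = 1.1
N=2: Q̂ = 1.3 + 4.3·2 = 9.9; r = 7.4 − 9.9 = -2.5
N=3: Q̂ = 1.3 + 4.3·3 = 14.2; r = 16 − 14.2 = 1.8
N=4: Q̂ = 1.3 + 4.3·4 = 18.5; r = 17 − 18.5 = -1.5
N=5: Q̂ = 1.3 + 4.3·5 = 22.8; r = 25.5 − 22.8 = 2.7
N=6: Q̂ = 1.3 + 4.3·6 = 27.1; r = 24.9 − 27.1 = -2.2
N=7: Q̂ = 1.3 + 4.3·7 = 31.4; r = 32 − 31.4 = 0.6
Signs: + − + − + − +
Runs: +×1, −×1, +×1, −×1, +×1, −×1, +×1 → 7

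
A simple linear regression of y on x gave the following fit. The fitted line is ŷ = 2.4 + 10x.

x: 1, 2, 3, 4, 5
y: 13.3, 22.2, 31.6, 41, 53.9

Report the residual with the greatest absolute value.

r = 1.5

x=1: ŷ = 2.4 + 10·1 = 12.4; r = 13.3 − 12.4 = 0.9
x=2: ŷ = 2.4 + 10·2 = 22.4; r = 22.2 − 22.4 = -0.2
x=3: ŷ = 2.4 + 10·3 = 32.4; r = 31.6 − 32.4 = -0.8
x=4: ŷ = 2.4 + 10·4 = 42.4; r = 41 − 42.4 = -1.4
x=5: ŷ = 2.4 + 10·5 = 52.4; r = 53.9 − 52.4 = 1.5
Largest |r| is 1.5 at x = 5, residual 1.5.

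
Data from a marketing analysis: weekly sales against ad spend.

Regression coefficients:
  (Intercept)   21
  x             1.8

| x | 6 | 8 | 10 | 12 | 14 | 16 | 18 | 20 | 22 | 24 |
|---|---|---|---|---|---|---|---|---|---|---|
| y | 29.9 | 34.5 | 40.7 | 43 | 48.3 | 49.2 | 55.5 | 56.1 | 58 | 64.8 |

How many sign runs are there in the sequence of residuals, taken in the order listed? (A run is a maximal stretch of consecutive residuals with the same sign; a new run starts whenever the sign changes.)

6 runs

x=6: ŷ = 21 + 1.8·6 = 31.8; e = 29.9 − 31.8 = -1.9
x=8: ŷ = 21 + 1.8·8 = 35.4; e = 34.5 − 35.4 = -0.9
x=10: ŷ = 21 + 1.8·10 = 39; e = 40.7 − 39 = 1.7
x=12: ŷ = 21 + 1.8·12 = 42.6; e = 43 − 42.6 = 0.4
x=14: ŷ = 21 + 1.8·14 = 46.2; e = 48.3 − 46.2 = 2.1
x=16: ŷ = 21 + 1.8·16 = 49.8; e = 49.2 − 49.8 = -0.6
x=18: ŷ = 21 + 1.8·18 = 53.4; e = 55.5 − 53.4 = 2.1
x=20: ŷ = 21 + 1.8·20 = 57; e = 56.1 − 57 = -0.9
x=22: ŷ = 21 + 1.8·22 = 60.6; e = 58 − 60.6 = -2.6
x=24: ŷ = 21 + 1.8·24 = 64.2; e = 64.8 − 64.2 = 0.6
Signs: − − + + + − + − − +
Runs: −×2, +×3, −×1, +×1, −×2, +×1 → 6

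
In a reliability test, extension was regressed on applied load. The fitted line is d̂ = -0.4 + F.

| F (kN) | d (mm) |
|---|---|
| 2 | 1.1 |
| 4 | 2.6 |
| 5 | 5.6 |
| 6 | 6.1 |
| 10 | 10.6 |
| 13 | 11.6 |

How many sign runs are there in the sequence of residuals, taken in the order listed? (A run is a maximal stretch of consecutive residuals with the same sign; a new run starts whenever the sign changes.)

3 runs

F=2: d̂ = -0.4 + 2 = 1.6; r = 1.1 − 1.6 = -0.5
F=4: d̂ = -0.4 + 4 = 3.6; r = 2.6 − 3.6 = -1
F=5: d̂ = -0.4 + 5 = 4.6; r = 5.6 − 4.6 = 1
F=6: d̂ = -0.4 + 6 = 5.6; r = 6.1 − 5.6 = 0.5
F=10: d̂ = -0.4 + 10 = 9.6; r = 10.6 − 9.6 = 1
F=13: d̂ = -0.4 + 13 = 12.6; r = 11.6 − 12.6 = -1
Signs: − − + + + −
Runs: −×2, +×3, −×1 → 3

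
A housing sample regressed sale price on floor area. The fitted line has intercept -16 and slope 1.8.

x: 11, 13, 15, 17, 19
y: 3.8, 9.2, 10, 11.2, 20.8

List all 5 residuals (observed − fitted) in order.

x=11: ŷ = -16 + 1.8·11 = 3.8; r = 3.8 − 3.8 = 0
x=13: ŷ = -16 + 1.8·13 = 7.4; r = 9.2 − 7.4 = 1.8
x=15: ŷ = -16 + 1.8·15 = 11; r = 10 − 11 = -1
x=17: ŷ = -16 + 1.8·17 = 14.6; r = 11.2 − 14.6 = -3.4
x=19: ŷ = -16 + 1.8·19 = 18.2; r = 20.8 − 18.2 = 2.6

0, 1.8, -1, -3.4, 2.6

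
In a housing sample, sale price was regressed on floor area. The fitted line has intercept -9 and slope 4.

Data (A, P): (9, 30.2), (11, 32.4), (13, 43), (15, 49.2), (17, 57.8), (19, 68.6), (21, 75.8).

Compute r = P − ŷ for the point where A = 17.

ŷ = -9 + 4·17 = 59
r = 57.8 − 59 = -1.2

r = -1.2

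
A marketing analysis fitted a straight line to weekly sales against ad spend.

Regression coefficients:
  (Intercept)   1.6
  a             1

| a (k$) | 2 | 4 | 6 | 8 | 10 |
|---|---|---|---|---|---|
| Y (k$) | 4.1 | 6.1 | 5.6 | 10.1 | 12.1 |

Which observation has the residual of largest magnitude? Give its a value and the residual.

a = 6, r = -2

a=2: Ŷ = 1.6 + 2 = 3.6; r = 4.1 − 3.6 = 0.5
a=4: Ŷ = 1.6 + 4 = 5.6; r = 6.1 − 5.6 = 0.5
a=6: Ŷ = 1.6 + 6 = 7.6; r = 5.6 − 7.6 = -2
a=8: Ŷ = 1.6 + 8 = 9.6; r = 10.1 − 9.6 = 0.5
a=10: Ŷ = 1.6 + 10 = 11.6; r = 12.1 − 11.6 = 0.5
Largest |r| is 2 at a = 6, residual -2.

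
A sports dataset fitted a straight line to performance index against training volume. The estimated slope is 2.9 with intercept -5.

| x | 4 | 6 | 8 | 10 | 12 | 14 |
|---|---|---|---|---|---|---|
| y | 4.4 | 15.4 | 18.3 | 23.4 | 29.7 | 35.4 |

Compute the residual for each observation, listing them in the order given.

x=4: ŷ = -5 + 2.9·4 = 6.6; e = 4.4 − 6.6 = -2.2
x=6: ŷ = -5 + 2.9·6 = 12.4; e = 15.4 − 12.4 = 3
x=8: ŷ = -5 + 2.9·8 = 18.2; e = 18.3 − 18.2 = 0.1
x=10: ŷ = -5 + 2.9·10 = 24; e = 23.4 − 24 = -0.6
x=12: ŷ = -5 + 2.9·12 = 29.8; e = 29.7 − 29.8 = -0.1
x=14: ŷ = -5 + 2.9·14 = 35.6; e = 35.4 − 35.6 = -0.2

-2.2, 3, 0.1, -0.6, -0.1, -0.2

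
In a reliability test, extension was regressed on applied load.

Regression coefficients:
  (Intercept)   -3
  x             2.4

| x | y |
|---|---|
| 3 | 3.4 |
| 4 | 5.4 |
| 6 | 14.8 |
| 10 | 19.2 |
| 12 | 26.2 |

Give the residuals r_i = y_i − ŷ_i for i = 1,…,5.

x=3: ŷ = -3 + 2.4·3 = 4.2; r = 3.4 − 4.2 = -0.8
x=4: ŷ = -3 + 2.4·4 = 6.6; r = 5.4 − 6.6 = -1.2
x=6: ŷ = -3 + 2.4·6 = 11.4; r = 14.8 − 11.4 = 3.4
x=10: ŷ = -3 + 2.4·10 = 21; r = 19.2 − 21 = -1.8
x=12: ŷ = -3 + 2.4·12 = 25.8; r = 26.2 − 25.8 = 0.4

-0.8, -1.2, 3.4, -1.8, 0.4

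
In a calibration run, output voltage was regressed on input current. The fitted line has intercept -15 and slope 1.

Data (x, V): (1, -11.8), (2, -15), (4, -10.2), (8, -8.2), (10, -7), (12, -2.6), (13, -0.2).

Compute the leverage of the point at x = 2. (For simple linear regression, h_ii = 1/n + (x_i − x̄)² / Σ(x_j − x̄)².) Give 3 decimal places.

x̄ = (1 + 2 + 4 + 8 + 10 + 12 + 13)/7 = 7.14286
Σ(x − x̄)² = 37.7347 + 26.449 + 9.87755 + 0.734694 + 8.16327 + 23.5918 + 34.3061 = 140.857
h = 1/7 + (-5.14286)²/140.857 = 0.142857 + 0.187772 = 0.331

h = 0.331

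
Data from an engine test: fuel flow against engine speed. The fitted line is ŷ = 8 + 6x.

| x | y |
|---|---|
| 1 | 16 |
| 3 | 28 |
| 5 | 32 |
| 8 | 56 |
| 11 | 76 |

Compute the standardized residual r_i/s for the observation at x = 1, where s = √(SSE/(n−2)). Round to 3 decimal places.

x=1: ŷ = 8 + 6·1 = 14; r = 16 − 14 = 2
x=3: ŷ = 8 + 6·3 = 26; r = 28 − 26 = 2
x=5: ŷ = 8 + 6·5 = 38; r = 32 − 38 = -6
x=8: ŷ = 8 + 6·8 = 56; r = 56 − 56 = 0
x=11: ŷ = 8 + 6·11 = 74; r = 76 − 74 = 2
SSE = 4 + 4 + 36 + 0 + 4 = 48
s = √(48/3) = 4
r/s = 2 / 4 = 0.500

0.500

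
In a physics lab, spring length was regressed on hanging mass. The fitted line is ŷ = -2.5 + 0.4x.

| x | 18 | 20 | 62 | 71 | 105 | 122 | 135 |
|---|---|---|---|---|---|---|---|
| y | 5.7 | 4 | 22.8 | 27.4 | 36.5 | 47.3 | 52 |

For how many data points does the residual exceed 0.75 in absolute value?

x=18: ŷ = -2.5 + 0.4·18 = 4.7; r = 5.7 − 4.7 = 1
x=20: ŷ = -2.5 + 0.4·20 = 5.5; r = 4 − 5.5 = -1.5
x=62: ŷ = -2.5 + 0.4·62 = 22.3; r = 22.8 − 22.3 = 0.5
x=71: ŷ = -2.5 + 0.4·71 = 25.9; r = 27.4 − 25.9 = 1.5
x=105: ŷ = -2.5 + 0.4·105 = 39.5; r = 36.5 − 39.5 = -3
x=122: ŷ = -2.5 + 0.4·122 = 46.3; r = 47.3 − 46.3 = 1
x=135: ŷ = -2.5 + 0.4·135 = 51.5; r = 52 − 51.5 = 0.5
|r| > 0.75: x=18 (|r|=1), x=20 (|r|=1.5), x=71 (|r|=1.5), x=105 (|r|=3), x=122 (|r|=1) → 5

5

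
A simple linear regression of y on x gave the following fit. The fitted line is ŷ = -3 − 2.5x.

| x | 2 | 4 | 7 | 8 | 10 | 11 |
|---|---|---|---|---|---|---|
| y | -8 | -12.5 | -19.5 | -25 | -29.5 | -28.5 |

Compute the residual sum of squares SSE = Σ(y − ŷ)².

x=2: ŷ = -3 − 2.5·2 = -8; r = -8 − (-8) = 0
x=4: ŷ = -3 − 2.5·4 = -13; r = -12.5 − (-13) = 0.5
x=7: ŷ = -3 − 2.5·7 = -20.5; r = -19.5 − (-20.5) = 1
x=8: ŷ = -3 − 2.5·8 = -23; r = -25 − (-23) = -2
x=10: ŷ = -3 − 2.5·10 = -28; r = -29.5 − (-28) = -1.5
x=11: ŷ = -3 − 2.5·11 = -30.5; r = -28.5 − (-30.5) = 2
SSE = 0 + 0.25 + 1 + 4 + 2.25 + 4 = 11.5

SSE = 11.5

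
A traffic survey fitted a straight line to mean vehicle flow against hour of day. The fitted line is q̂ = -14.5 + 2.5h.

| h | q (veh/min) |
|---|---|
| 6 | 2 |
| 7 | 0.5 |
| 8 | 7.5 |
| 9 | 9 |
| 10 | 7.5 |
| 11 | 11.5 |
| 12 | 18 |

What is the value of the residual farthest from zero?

r = -3

h=6: q̂ = -14.5 + 2.5·6 = 0.5; r = 2 − 0.5 = 1.5
h=7: q̂ = -14.5 + 2.5·7 = 3; r = 0.5 − 3 = -2.5
h=8: q̂ = -14.5 + 2.5·8 = 5.5; r = 7.5 − 5.5 = 2
h=9: q̂ = -14.5 + 2.5·9 = 8; r = 9 − 8 = 1
h=10: q̂ = -14.5 + 2.5·10 = 10.5; r = 7.5 − 10.5 = -3
h=11: q̂ = -14.5 + 2.5·11 = 13; r = 11.5 − 13 = -1.5
h=12: q̂ = -14.5 + 2.5·12 = 15.5; r = 18 − 15.5 = 2.5
Largest |r| is 3 at h = 10, residual -3.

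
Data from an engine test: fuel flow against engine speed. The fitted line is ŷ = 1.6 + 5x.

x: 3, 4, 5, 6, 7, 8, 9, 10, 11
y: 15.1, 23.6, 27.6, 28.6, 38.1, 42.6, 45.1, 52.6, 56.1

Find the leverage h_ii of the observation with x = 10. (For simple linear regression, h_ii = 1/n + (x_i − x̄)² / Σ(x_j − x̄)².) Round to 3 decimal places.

h = 0.261

x̄ = (3 + 4 + 5 + 6 + 7 + 8 + 9 + 10 + 11)/9 = 7
Σ(x − x̄)² = 16 + 9 + 4 + 1 + 0 + 1 + 4 + 9 + 16 = 60
h = 1/9 + (3)²/60 = 0.111111 + 0.15 = 0.261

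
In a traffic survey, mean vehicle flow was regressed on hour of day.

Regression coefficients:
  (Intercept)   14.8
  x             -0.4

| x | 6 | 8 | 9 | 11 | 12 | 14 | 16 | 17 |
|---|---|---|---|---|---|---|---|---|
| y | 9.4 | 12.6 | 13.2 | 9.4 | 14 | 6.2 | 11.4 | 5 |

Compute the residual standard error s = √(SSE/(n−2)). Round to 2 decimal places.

x=6: ŷ = 14.8 − 0.4·6 = 12.4; r = 9.4 − 12.4 = -3
x=8: ŷ = 14.8 − 0.4·8 = 11.6; r = 12.6 − 11.6 = 1
x=9: ŷ = 14.8 − 0.4·9 = 11.2; r = 13.2 − 11.2 = 2
x=11: ŷ = 14.8 − 0.4·11 = 10.4; r = 9.4 − 10.4 = -1
x=12: ŷ = 14.8 − 0.4·12 = 10; r = 14 − 10 = 4
x=14: ŷ = 14.8 − 0.4·14 = 9.2; r = 6.2 − 9.2 = -3
x=16: ŷ = 14.8 − 0.4·16 = 8.4; r = 11.4 − 8.4 = 3
x=17: ŷ = 14.8 − 0.4·17 = 8; r = 5 − 8 = -3
SSE = 9 + 1 + 4 + 1 + 16 + 9 + 9 + 9 = 58
s = √(58/6) = √9.66667 ≈ 3.11

s = 3.11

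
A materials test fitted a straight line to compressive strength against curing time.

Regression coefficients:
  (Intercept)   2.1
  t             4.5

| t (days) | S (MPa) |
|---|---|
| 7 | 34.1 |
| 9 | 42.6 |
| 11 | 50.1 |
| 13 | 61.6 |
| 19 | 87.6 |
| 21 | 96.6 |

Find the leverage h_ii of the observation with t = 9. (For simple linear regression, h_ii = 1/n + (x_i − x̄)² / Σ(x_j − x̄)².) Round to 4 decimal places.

t̄ = (7 + 9 + 11 + 13 + 19 + 21)/6 = 13.3333
Σ(t − t̄)² = 40.1111 + 18.7778 + 5.44444 + 0.111111 + 32.1111 + 58.7778 = 155.333
h = 1/6 + (-4.33333)²/155.333 = 0.166667 + 0.120887 = 0.2876

h = 0.2876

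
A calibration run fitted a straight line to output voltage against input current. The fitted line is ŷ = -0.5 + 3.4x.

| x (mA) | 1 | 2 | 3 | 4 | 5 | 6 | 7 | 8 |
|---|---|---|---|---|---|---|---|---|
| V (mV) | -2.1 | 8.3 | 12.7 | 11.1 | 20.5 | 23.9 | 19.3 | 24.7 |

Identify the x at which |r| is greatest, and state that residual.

x=1: ŷ = -0.5 + 3.4·1 = 2.9; r = -2.1 − 2.9 = -5
x=2: ŷ = -0.5 + 3.4·2 = 6.3; r = 8.3 − 6.3 = 2
x=3: ŷ = -0.5 + 3.4·3 = 9.7; r = 12.7 − 9.7 = 3
x=4: ŷ = -0.5 + 3.4·4 = 13.1; r = 11.1 − 13.1 = -2
x=5: ŷ = -0.5 + 3.4·5 = 16.5; r = 20.5 − 16.5 = 4
x=6: ŷ = -0.5 + 3.4·6 = 19.9; r = 23.9 − 19.9 = 4
x=7: ŷ = -0.5 + 3.4·7 = 23.3; r = 19.3 − 23.3 = -4
x=8: ŷ = -0.5 + 3.4·8 = 26.7; r = 24.7 − 26.7 = -2
Largest |r| is 5 at x = 1, residual -5.

x = 1, r = -5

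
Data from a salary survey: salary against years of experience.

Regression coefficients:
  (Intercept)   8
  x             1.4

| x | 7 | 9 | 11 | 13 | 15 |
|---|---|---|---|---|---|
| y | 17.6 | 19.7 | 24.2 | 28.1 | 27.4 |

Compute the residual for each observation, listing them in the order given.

x=7: ŷ = 8 + 1.4·7 = 17.8; r = 17.6 − 17.8 = -0.2
x=9: ŷ = 8 + 1.4·9 = 20.6; r = 19.7 − 20.6 = -0.9
x=11: ŷ = 8 + 1.4·11 = 23.4; r = 24.2 − 23.4 = 0.8
x=13: ŷ = 8 + 1.4·13 = 26.2; r = 28.1 − 26.2 = 1.9
x=15: ŷ = 8 + 1.4·15 = 29; r = 27.4 − 29 = -1.6

-0.2, -0.9, 0.8, 1.9, -1.6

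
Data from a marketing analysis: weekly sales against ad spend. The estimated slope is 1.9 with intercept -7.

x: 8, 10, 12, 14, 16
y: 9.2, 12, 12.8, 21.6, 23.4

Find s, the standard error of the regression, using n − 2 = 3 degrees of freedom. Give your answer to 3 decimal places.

s = 2.160

x=8: ŷ = -7 + 1.9·8 = 8.2; r = 9.2 − 8.2 = 1
x=10: ŷ = -7 + 1.9·10 = 12; r = 12 − 12 = 0
x=12: ŷ = -7 + 1.9·12 = 15.8; r = 12.8 − 15.8 = -3
x=14: ŷ = -7 + 1.9·14 = 19.6; r = 21.6 − 19.6 = 2
x=16: ŷ = -7 + 1.9·16 = 23.4; r = 23.4 − 23.4 = 0
SSE = 1 + 0 + 9 + 4 + 0 = 14
s = √(14/3) = √4.66667 ≈ 2.160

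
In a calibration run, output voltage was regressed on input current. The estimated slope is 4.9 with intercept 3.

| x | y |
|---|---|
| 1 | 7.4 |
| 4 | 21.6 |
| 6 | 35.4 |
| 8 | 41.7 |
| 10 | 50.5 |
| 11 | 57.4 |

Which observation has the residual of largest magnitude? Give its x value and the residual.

x=1: ŷ = 3 + 4.9·1 = 7.9; e = 7.4 − 7.9 = -0.5
x=4: ŷ = 3 + 4.9·4 = 22.6; e = 21.6 − 22.6 = -1
x=6: ŷ = 3 + 4.9·6 = 32.4; e = 35.4 − 32.4 = 3
x=8: ŷ = 3 + 4.9·8 = 42.2; e = 41.7 − 42.2 = -0.5
x=10: ŷ = 3 + 4.9·10 = 52; e = 50.5 − 52 = -1.5
x=11: ŷ = 3 + 4.9·11 = 56.9; e = 57.4 − 56.9 = 0.5
Largest |e| is 3 at x = 6, residual 3.

x = 6, e = 3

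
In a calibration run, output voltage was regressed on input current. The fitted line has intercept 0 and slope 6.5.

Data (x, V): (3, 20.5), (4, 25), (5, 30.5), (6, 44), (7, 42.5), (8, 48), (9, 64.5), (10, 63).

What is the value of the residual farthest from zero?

x=3: V̂ = 6.5·3 = 19.5; r = 20.5 − 19.5 = 1
x=4: V̂ = 6.5·4 = 26; r = 25 − 26 = -1
x=5: V̂ = 6.5·5 = 32.5; r = 30.5 − 32.5 = -2
x=6: V̂ = 6.5·6 = 39; r = 44 − 39 = 5
x=7: V̂ = 6.5·7 = 45.5; r = 42.5 − 45.5 = -3
x=8: V̂ = 6.5·8 = 52; r = 48 − 52 = -4
x=9: V̂ = 6.5·9 = 58.5; r = 64.5 − 58.5 = 6
x=10: V̂ = 6.5·10 = 65; r = 63 − 65 = -2
Largest |r| is 6 at x = 9, residual 6.

r = 6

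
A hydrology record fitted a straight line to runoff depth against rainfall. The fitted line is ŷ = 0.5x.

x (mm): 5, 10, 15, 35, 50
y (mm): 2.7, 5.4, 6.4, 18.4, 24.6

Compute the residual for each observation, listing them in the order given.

x=5: ŷ = 0.5·5 = 2.5; e = 2.7 − 2.5 = 0.2
x=10: ŷ = 0.5·10 = 5; e = 5.4 − 5 = 0.4
x=15: ŷ = 0.5·15 = 7.5; e = 6.4 − 7.5 = -1.1
x=35: ŷ = 0.5·35 = 17.5; e = 18.4 − 17.5 = 0.9
x=50: ŷ = 0.5·50 = 25; e = 24.6 − 25 = -0.4

0.2, 0.4, -1.1, 0.9, -0.4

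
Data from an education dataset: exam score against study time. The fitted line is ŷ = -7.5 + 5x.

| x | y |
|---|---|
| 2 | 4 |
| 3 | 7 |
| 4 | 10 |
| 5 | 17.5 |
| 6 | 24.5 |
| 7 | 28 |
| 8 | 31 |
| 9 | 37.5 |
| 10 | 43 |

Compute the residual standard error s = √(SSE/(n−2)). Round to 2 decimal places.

x=2: ŷ = -7.5 + 5·2 = 2.5; e = 4 − 2.5 = 1.5
x=3: ŷ = -7.5 + 5·3 = 7.5; e = 7 − 7.5 = -0.5
x=4: ŷ = -7.5 + 5·4 = 12.5; e = 10 − 12.5 = -2.5
x=5: ŷ = -7.5 + 5·5 = 17.5; e = 17.5 − 17.5 = 0
x=6: ŷ = -7.5 + 5·6 = 22.5; e = 24.5 − 22.5 = 2
x=7: ŷ = -7.5 + 5·7 = 27.5; e = 28 − 27.5 = 0.5
x=8: ŷ = -7.5 + 5·8 = 32.5; e = 31 − 32.5 = -1.5
x=9: ŷ = -7.5 + 5·9 = 37.5; e = 37.5 − 37.5 = 0
x=10: ŷ = -7.5 + 5·10 = 42.5; e = 43 − 42.5 = 0.5
SSE = 2.25 + 0.25 + 6.25 + 0 + 4 + 0.25 + 2.25 + 0 + 0.25 = 15.5
s = √(15.5/7) = √2.21429 ≈ 1.49

s = 1.49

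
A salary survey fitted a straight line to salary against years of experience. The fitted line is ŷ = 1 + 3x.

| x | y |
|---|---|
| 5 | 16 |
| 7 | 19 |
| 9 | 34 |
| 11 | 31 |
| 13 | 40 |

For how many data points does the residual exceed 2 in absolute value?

3

x=5: ŷ = 1 + 3·5 = 16; e = 16 − 16 = 0
x=7: ŷ = 1 + 3·7 = 22; e = 19 − 22 = -3
x=9: ŷ = 1 + 3·9 = 28; e = 34 − 28 = 6
x=11: ŷ = 1 + 3·11 = 34; e = 31 − 34 = -3
x=13: ŷ = 1 + 3·13 = 40; e = 40 − 40 = 0
|e| > 2: x=7 (|e|=3), x=9 (|e|=6), x=11 (|e|=3) → 3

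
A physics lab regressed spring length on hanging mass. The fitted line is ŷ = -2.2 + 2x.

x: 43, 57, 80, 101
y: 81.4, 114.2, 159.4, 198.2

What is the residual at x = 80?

e = 1.6

ŷ = -2.2 + 2·80 = 157.8
e = 159.4 − 157.8 = 1.6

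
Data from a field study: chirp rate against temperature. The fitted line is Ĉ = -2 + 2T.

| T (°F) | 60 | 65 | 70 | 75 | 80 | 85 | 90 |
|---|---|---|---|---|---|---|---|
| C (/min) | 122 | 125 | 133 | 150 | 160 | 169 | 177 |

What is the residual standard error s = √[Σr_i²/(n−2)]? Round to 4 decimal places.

T=60: Ĉ = -2 + 2·60 = 118; r = 122 − 118 = 4
T=65: Ĉ = -2 + 2·65 = 128; r = 125 − 128 = -3
T=70: Ĉ = -2 + 2·70 = 138; r = 133 − 138 = -5
T=75: Ĉ = -2 + 2·75 = 148; r = 150 − 148 = 2
T=80: Ĉ = -2 + 2·80 = 158; r = 160 − 158 = 2
T=85: Ĉ = -2 + 2·85 = 168; r = 169 − 168 = 1
T=90: Ĉ = -2 + 2·90 = 178; r = 177 − 178 = -1
SSE = 16 + 9 + 25 + 4 + 4 + 1 + 1 = 60
s = √(60/5) = √12 ≈ 3.4641

s = 3.4641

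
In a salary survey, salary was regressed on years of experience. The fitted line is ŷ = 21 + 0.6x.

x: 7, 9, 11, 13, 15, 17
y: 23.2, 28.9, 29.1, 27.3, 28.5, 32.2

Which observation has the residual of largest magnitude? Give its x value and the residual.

x=7: ŷ = 21 + 0.6·7 = 25.2; e = 23.2 − 25.2 = -2
x=9: ŷ = 21 + 0.6·9 = 26.4; e = 28.9 − 26.4 = 2.5
x=11: ŷ = 21 + 0.6·11 = 27.6; e = 29.1 − 27.6 = 1.5
x=13: ŷ = 21 + 0.6·13 = 28.8; e = 27.3 − 28.8 = -1.5
x=15: ŷ = 21 + 0.6·15 = 30; e = 28.5 − 30 = -1.5
x=17: ŷ = 21 + 0.6·17 = 31.2; e = 32.2 − 31.2 = 1
Largest |e| is 2.5 at x = 9, residual 2.5.

x = 9, e = 2.5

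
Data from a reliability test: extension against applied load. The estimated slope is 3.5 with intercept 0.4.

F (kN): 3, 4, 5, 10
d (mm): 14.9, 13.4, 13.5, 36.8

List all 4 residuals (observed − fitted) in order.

4, -1, -4.4, 1.4

F=3: d̂ = 0.4 + 3.5·3 = 10.9; r = 14.9 − 10.9 = 4
F=4: d̂ = 0.4 + 3.5·4 = 14.4; r = 13.4 − 14.4 = -1
F=5: d̂ = 0.4 + 3.5·5 = 17.9; r = 13.5 − 17.9 = -4.4
F=10: d̂ = 0.4 + 3.5·10 = 35.4; r = 36.8 − 35.4 = 1.4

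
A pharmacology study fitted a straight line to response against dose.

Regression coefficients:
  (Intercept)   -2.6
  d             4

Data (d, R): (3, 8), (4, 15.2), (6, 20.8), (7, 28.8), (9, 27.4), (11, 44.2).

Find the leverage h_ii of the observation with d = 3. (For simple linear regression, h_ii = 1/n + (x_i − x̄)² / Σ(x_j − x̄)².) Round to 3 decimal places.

d̄ = (3 + 4 + 6 + 7 + 9 + 11)/6 = 6.66667
Σ(d − d̄)² = 13.4444 + 7.11111 + 0.444444 + 0.111111 + 5.44444 + 18.7778 = 45.3333
h = 1/6 + (-3.66667)²/45.3333 = 0.166667 + 0.296569 = 0.463

h = 0.463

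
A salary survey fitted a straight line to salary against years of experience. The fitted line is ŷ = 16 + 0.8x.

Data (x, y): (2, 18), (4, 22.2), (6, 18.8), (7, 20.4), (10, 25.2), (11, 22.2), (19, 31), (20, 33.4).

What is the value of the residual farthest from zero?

x=2: ŷ = 16 + 0.8·2 = 17.6; e = 18 − 17.6 = 0.4
x=4: ŷ = 16 + 0.8·4 = 19.2; e = 22.2 − 19.2 = 3
x=6: ŷ = 16 + 0.8·6 = 20.8; e = 18.8 − 20.8 = -2
x=7: ŷ = 16 + 0.8·7 = 21.6; e = 20.4 − 21.6 = -1.2
x=10: ŷ = 16 + 0.8·10 = 24; e = 25.2 − 24 = 1.2
x=11: ŷ = 16 + 0.8·11 = 24.8; e = 22.2 − 24.8 = -2.6
x=19: ŷ = 16 + 0.8·19 = 31.2; e = 31 − 31.2 = -0.2
x=20: ŷ = 16 + 0.8·20 = 32; e = 33.4 − 32 = 1.4
Largest |e| is 3 at x = 4, residual 3.

e = 3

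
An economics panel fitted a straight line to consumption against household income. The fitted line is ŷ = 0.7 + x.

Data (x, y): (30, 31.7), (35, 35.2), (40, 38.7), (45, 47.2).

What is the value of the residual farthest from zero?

r = -2

x=30: ŷ = 0.7 + 30 = 30.7; r = 31.7 − 30.7 = 1
x=35: ŷ = 0.7 + 35 = 35.7; r = 35.2 − 35.7 = -0.5
x=40: ŷ = 0.7 + 40 = 40.7; r = 38.7 − 40.7 = -2
x=45: ŷ = 0.7 + 45 = 45.7; r = 47.2 − 45.7 = 1.5
Largest |r| is 2 at x = 40, residual -2.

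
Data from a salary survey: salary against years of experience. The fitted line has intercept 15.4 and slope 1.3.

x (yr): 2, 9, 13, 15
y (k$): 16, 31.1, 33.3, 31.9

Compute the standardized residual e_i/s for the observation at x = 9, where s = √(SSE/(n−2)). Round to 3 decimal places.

1.033

x=2: ŷ = 15.4 + 1.3·2 = 18; e = 16 − 18 = -2
x=9: ŷ = 15.4 + 1.3·9 = 27.1; e = 31.1 − 27.1 = 4
x=13: ŷ = 15.4 + 1.3·13 = 32.3; e = 33.3 − 32.3 = 1
x=15: ŷ = 15.4 + 1.3·15 = 34.9; e = 31.9 − 34.9 = -3
SSE = 4 + 16 + 1 + 9 = 30
s = √(30/2) = 3.87298
e/s = 4 / 3.87298 = 1.033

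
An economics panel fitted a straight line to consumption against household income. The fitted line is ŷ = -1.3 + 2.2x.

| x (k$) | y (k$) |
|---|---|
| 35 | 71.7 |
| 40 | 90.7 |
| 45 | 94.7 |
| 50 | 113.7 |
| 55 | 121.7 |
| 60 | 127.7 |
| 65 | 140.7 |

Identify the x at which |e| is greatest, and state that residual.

x = 50, e = 5

x=35: ŷ = -1.3 + 2.2·35 = 75.7; e = 71.7 − 75.7 = -4
x=40: ŷ = -1.3 + 2.2·40 = 86.7; e = 90.7 − 86.7 = 4
x=45: ŷ = -1.3 + 2.2·45 = 97.7; e = 94.7 − 97.7 = -3
x=50: ŷ = -1.3 + 2.2·50 = 108.7; e = 113.7 − 108.7 = 5
x=55: ŷ = -1.3 + 2.2·55 = 119.7; e = 121.7 − 119.7 = 2
x=60: ŷ = -1.3 + 2.2·60 = 130.7; e = 127.7 − 130.7 = -3
x=65: ŷ = -1.3 + 2.2·65 = 141.7; e = 140.7 − 141.7 = -1
Largest |e| is 5 at x = 50, residual 5.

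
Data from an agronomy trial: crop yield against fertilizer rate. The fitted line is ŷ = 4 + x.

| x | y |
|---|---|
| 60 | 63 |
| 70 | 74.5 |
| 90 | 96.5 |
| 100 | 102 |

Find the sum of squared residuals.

SSE = 11.5

x=60: ŷ = 4 + 60 = 64; e = 63 − 64 = -1
x=70: ŷ = 4 + 70 = 74; e = 74.5 − 74 = 0.5
x=90: ŷ = 4 + 90 = 94; e = 96.5 − 94 = 2.5
x=100: ŷ = 4 + 100 = 104; e = 102 − 104 = -2
SSE = 1 + 0.25 + 6.25 + 4 = 11.5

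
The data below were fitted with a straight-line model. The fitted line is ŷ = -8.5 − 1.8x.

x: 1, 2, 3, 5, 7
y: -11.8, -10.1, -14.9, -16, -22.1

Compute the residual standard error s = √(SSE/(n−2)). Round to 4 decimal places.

s = 1.8708

x=1: ŷ = -8.5 − 1.8·1 = -10.3; r = -11.8 − (-10.3) = -1.5
x=2: ŷ = -8.5 − 1.8·2 = -12.1; r = -10.1 − (-12.1) = 2
x=3: ŷ = -8.5 − 1.8·3 = -13.9; r = -14.9 − (-13.9) = -1
x=5: ŷ = -8.5 − 1.8·5 = -17.5; r = -16 − (-17.5) = 1.5
x=7: ŷ = -8.5 − 1.8·7 = -21.1; r = -22.1 − (-21.1) = -1
SSE = 2.25 + 4 + 1 + 2.25 + 1 = 10.5
s = √(10.5/3) = √3.5 ≈ 1.8708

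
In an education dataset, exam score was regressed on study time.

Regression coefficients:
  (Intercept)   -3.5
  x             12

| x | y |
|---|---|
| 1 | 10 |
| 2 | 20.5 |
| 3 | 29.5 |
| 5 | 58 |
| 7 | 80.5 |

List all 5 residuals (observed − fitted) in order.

1.5, 0, -3, 1.5, 0

x=1: ŷ = -3.5 + 12·1 = 8.5; r = 10 − 8.5 = 1.5
x=2: ŷ = -3.5 + 12·2 = 20.5; r = 20.5 − 20.5 = 0
x=3: ŷ = -3.5 + 12·3 = 32.5; r = 29.5 − 32.5 = -3
x=5: ŷ = -3.5 + 12·5 = 56.5; r = 58 − 56.5 = 1.5
x=7: ŷ = -3.5 + 12·7 = 80.5; r = 80.5 − 80.5 = 0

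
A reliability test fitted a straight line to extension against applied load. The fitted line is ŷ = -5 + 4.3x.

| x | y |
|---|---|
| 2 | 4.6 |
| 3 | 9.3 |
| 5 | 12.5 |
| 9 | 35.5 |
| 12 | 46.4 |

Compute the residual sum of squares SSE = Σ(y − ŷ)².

x=2: ŷ = -5 + 4.3·2 = 3.6; e = 4.6 − 3.6 = 1
x=3: ŷ = -5 + 4.3·3 = 7.9; e = 9.3 − 7.9 = 1.4
x=5: ŷ = -5 + 4.3·5 = 16.5; e = 12.5 − 16.5 = -4
x=9: ŷ = -5 + 4.3·9 = 33.7; e = 35.5 − 33.7 = 1.8
x=12: ŷ = -5 + 4.3·12 = 46.6; e = 46.4 − 46.6 = -0.2
SSE = 1 + 1.96 + 16 + 3.24 + 0.04 = 22.24

SSE = 22.24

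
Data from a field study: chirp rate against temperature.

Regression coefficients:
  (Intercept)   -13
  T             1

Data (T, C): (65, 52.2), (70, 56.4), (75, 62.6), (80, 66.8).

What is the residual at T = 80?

Ĉ = -13 + 80 = 67
r = 66.8 − 67 = -0.2

r = -0.2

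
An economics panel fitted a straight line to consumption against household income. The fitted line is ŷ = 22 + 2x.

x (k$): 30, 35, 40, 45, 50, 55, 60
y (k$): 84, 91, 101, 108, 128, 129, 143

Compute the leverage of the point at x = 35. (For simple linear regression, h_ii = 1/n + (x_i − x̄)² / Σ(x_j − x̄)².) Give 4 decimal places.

x̄ = (30 + 35 + 40 + 45 + 50 + 55 + 60)/7 = 45
Σ(x − x̄)² = 225 + 100 + 25 + 0 + 25 + 100 + 225 = 700
h = 1/7 + (-10)²/700 = 0.142857 + 0.142857 = 0.2857

h = 0.2857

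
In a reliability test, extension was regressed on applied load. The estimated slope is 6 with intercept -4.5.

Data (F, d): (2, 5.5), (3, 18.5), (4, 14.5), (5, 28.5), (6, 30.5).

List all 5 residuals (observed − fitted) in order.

-2, 5, -5, 3, -1

F=2: d̂ = -4.5 + 6·2 = 7.5; r = 5.5 − 7.5 = -2
F=3: d̂ = -4.5 + 6·3 = 13.5; r = 18.5 − 13.5 = 5
F=4: d̂ = -4.5 + 6·4 = 19.5; r = 14.5 − 19.5 = -5
F=5: d̂ = -4.5 + 6·5 = 25.5; r = 28.5 − 25.5 = 3
F=6: d̂ = -4.5 + 6·6 = 31.5; r = 30.5 − 31.5 = -1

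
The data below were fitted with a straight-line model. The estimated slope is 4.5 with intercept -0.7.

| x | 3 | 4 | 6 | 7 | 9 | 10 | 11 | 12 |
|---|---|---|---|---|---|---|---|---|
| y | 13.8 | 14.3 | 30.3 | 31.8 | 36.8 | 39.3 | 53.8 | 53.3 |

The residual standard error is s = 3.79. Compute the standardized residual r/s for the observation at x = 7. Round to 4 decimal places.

0.2639

ŷ = -0.7 + 4.5·7 = 30.8
r = 31.8 − 30.8 = 1
r/s = 1 / 3.79 = 0.2639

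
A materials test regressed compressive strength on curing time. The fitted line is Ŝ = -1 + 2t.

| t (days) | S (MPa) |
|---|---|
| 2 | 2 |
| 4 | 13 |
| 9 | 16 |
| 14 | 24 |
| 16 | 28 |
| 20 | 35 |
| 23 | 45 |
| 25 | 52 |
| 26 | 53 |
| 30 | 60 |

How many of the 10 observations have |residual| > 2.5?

t=2: Ŝ = -1 + 2·2 = 3; e = 2 − 3 = -1
t=4: Ŝ = -1 + 2·4 = 7; e = 13 − 7 = 6
t=9: Ŝ = -1 + 2·9 = 17; e = 16 − 17 = -1
t=14: Ŝ = -1 + 2·14 = 27; e = 24 − 27 = -3
t=16: Ŝ = -1 + 2·16 = 31; e = 28 − 31 = -3
t=20: Ŝ = -1 + 2·20 = 39; e = 35 − 39 = -4
t=23: Ŝ = -1 + 2·23 = 45; e = 45 − 45 = 0
t=25: Ŝ = -1 + 2·25 = 49; e = 52 − 49 = 3
t=26: Ŝ = -1 + 2·26 = 51; e = 53 − 51 = 2
t=30: Ŝ = -1 + 2·30 = 59; e = 60 − 59 = 1
|e| > 2.5: t=4 (|e|=6), t=14 (|e|=3), t=16 (|e|=3), t=20 (|e|=4), t=25 (|e|=3) → 5

5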